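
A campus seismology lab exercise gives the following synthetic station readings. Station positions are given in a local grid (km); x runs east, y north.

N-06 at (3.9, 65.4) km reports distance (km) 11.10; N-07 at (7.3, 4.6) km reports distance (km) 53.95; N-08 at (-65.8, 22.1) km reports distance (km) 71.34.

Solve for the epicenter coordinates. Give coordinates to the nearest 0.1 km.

Circle about each station: (x − 3.9)² + (y − 65.4)² = 11.10²; (x − 7.3)² + (y − 4.6)² = 53.95²; (x + 65.8)² + (y − 22.1)² = 71.34².
Subtracting pairs of circle equations eliminates x²+y² and gives linear equations (the radical axes):
6.8 x − 121.6 y = -7005.31
-139.4 x − 86.6 y = -4440.51
Solving the 2×2 system: x ≈ -3.8, y ≈ 57.4 km.

x ≈ -3.8 km, y ≈ 57.4 km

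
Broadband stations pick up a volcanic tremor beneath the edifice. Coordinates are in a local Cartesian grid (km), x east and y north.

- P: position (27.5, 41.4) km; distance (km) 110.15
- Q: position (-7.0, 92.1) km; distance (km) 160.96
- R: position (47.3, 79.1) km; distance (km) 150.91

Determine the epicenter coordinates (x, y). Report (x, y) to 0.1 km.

12.3 km east, -67.7 km north

Circle about each station: (x − 27.5)² + (y − 41.4)² = 110.15²; (x + 7.0)² + (y − 92.1)² = 160.96²; (x − 47.3)² + (y − 79.1)² = 150.91².
Subtracting pairs of circle equations eliminates x²+y² and gives linear equations (the radical axes):
-69.0 x + 101.4 y = -7713.90
39.6 x + 75.4 y = -4616.92
Solving the 2×2 system: x ≈ 12.3, y ≈ -67.7 km.
Check against P (with the unrounded x, y): √((x − 27.5)²+(y − 41.4)²) = 110.15 ≈ 110.15 km. ✓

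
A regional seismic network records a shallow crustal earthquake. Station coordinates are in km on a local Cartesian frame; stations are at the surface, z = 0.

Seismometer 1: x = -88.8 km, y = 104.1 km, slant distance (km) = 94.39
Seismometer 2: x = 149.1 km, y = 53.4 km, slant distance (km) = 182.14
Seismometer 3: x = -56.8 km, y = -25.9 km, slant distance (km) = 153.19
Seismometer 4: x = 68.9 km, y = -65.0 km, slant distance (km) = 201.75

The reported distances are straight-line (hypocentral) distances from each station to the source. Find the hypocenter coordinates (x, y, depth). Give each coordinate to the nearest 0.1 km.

Each station gives a sphere (x−x_i)² + (y−y_i)² + z² = d_i² (stations at z=0).
Subtracting the Seismometer 1 sphere from Seismometer 2 and Seismometer 3: z² cancels, leaving linear equations in x and y:
475.8 x − 101.4 y = -17905.39
64.0 x − 260.0 y = -29382.90
Solving: x ≈ -14.298, y ≈ 109.492 km (keep extra digits for the depth step; rounded: -14.3, 109.5).
Then from the Seismometer 1 sphere: z² = 94.39² − (x + 88.8)² − (y − 104.1)² with x = -14.298, y = 109.492, so z ≈ 57.705 ≈ 57.7 km.
Check against Seismometer 4 (with the unrounded solution): distance 201.74 ≈ 201.75 km. ✓

x ≈ -14.3 km, y ≈ 109.5 km, depth ≈ 57.7 km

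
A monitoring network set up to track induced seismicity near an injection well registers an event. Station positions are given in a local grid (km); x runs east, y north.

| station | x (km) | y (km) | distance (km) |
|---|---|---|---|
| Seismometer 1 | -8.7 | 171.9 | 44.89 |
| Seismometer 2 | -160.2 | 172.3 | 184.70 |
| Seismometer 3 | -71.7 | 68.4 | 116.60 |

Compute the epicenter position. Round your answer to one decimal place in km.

21.4 km east, 138.6 km north

Circle about each station: (x + 8.7)² + (y − 171.9)² = 44.89²; (x + 160.2)² + (y − 172.3)² = 184.70²; (x + 71.7)² + (y − 68.4)² = 116.60².
Subtracting the Seismometer 1 equation from the Seismometer 2 and Seismometer 3 equations removes the quadratic terms:
-303.0 x + 0.8 y = -6372.95
-126.0 x − 207.0 y = -31386.30
Solving the 2×2 system: x ≈ 21.4, y ≈ 138.6 km.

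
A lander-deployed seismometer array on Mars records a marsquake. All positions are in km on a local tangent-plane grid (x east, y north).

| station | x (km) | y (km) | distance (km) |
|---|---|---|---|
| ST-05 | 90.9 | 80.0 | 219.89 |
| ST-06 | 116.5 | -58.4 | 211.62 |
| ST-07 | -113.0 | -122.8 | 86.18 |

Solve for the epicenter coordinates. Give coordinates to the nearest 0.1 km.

Circle about each station: (x − 90.9)² + (y − 80.0)² = 219.89²; (x − 116.5)² + (y + 58.4)² = 211.62²; (x + 113.0)² + (y + 122.8)² = 86.18².
Subtracting pairs of circle equations eliminates x²+y² and gives linear equations (the radical axes):
51.2 x − 276.8 y = 5888.59
-407.8 x − 405.6 y = 54110.65
Solving the 2×2 system: x ≈ -94.2, y ≈ -38.7 km.
Check against ST-05 (with the unrounded x, y): √((x − 90.9)²+(y − 80.0)²) = 219.89 ≈ 219.89 km. ✓

(-94.2, -38.7)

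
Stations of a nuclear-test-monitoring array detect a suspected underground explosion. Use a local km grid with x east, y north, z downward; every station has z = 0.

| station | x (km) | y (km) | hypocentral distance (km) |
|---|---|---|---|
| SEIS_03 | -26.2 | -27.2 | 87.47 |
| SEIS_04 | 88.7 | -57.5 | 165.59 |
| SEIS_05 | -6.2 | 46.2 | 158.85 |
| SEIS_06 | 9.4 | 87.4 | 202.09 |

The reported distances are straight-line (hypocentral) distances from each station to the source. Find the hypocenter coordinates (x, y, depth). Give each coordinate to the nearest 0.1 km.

Each station gives a sphere (x−x_i)² + (y−y_i)² + z² = d_i² (stations at z=0).
Subtracting the SEIS_03 sphere from SEIS_04 and SEIS_05: z² cancels, leaving linear equations in x and y:
229.8 x − 60.6 y = -10021.39
40.0 x + 146.8 y = -16835.72
Solving: x ≈ -68.901, y ≈ -95.911 km (keep extra digits for the depth step; rounded: -68.9, -95.9).
Then from the SEIS_03 sphere: z² = 87.47² − (x + 26.2)² − (y + 27.2)² with x = -68.901, y = -95.911, so z ≈ 33.263 ≈ 33.3 km.
Check against SEIS_06 (with the unrounded solution): distance 202.09 ≈ 202.09 km. ✓

(-68.9, -95.9, 33.3)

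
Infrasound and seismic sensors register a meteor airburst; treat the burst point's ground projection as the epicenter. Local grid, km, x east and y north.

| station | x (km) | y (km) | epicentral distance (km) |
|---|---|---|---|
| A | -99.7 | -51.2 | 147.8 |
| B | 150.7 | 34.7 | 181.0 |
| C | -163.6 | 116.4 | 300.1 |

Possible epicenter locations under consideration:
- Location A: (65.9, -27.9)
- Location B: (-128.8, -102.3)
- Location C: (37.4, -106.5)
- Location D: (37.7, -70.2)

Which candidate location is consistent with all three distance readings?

For each candidate, compare |candidate − station| to the reported distance:
Location A: residuals A 19.4, B 75.6, C 29.0 → max 75.6 km
Location B: residuals A 89.0, B 130.3, C 78.6 → max 130.3 km
Location C: residuals A 0.0, B 0.0, C 0.0 → max 0.0 km
Location D: residuals A 9.1, B 26.8, C 25.6 → max 26.8 km
Only Location C has all residuals ≈ 0.

Location C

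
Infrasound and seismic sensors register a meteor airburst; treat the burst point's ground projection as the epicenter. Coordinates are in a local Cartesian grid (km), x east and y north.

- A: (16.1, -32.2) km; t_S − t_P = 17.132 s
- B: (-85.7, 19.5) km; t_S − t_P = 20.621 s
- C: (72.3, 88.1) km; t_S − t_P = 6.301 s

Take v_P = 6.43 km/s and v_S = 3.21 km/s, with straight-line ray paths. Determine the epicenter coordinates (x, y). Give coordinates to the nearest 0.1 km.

(33.7, 76.2)

Distance from S−P lag: d = Δt · v_P v_S / (v_P − v_S) = Δt · (6.43·3.21)/(6.43−3.21) ≈ 6.4100·Δt.
So d_A = 109.82, d_B = 132.18, d_C = 40.39 km.
Circle about each station: (x − 16.1)² + (y + 32.2)² = 109.82²; (x + 85.7)² + (y − 19.5)² = 132.18²; (x − 72.3)² + (y − 88.1)² = 40.39².
Subtracting the A equation from the B and C equations removes the quadratic terms:
-203.6 x + 103.4 y = 1017.57
112.4 x + 240.6 y = 22121.93
Solving the 2×2 system: x ≈ 33.7, y ≈ 76.2 km.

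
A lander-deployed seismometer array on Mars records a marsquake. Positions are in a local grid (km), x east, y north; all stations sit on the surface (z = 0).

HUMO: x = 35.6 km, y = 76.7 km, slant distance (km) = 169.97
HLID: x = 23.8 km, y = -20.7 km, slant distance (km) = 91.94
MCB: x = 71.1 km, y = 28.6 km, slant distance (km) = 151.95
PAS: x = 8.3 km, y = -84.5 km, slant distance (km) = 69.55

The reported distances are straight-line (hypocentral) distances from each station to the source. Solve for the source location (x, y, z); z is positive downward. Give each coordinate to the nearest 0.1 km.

Each station gives a sphere (x−x_i)² + (y−y_i)² + z² = d_i² (stations at z=0).
Subtracting the HUMO sphere from HLID and MCB: z² cancels, leaving linear equations in x and y:
-23.6 x − 194.8 y = 14281.52
71.0 x − 96.2 y = 4523.92
Solving: x ≈ -30.596, y ≈ -69.607 km (keep extra digits for the depth step; rounded: -30.6, -69.6).
Then from the HUMO sphere: z² = 169.97² − (x − 35.6)² − (y − 76.7)² with x = -30.596, y = -69.607, so z ≈ 55.697 ≈ 55.7 km.
Check against PAS (with the unrounded solution): distance 69.55 ≈ 69.55 km. ✓

(-30.6, -69.6, 55.7)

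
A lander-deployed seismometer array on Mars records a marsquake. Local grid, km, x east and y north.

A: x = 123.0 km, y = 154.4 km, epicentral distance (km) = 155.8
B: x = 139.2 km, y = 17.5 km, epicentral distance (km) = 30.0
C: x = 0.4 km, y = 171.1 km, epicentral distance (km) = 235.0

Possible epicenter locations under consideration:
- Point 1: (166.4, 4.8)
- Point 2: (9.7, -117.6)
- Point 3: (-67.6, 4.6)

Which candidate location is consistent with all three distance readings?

For each candidate, compare |candidate − station| to the reported distance:
Point 1: residuals A 0.0, B 0.0, C 0.0 → max 0.0 km
Point 2: residuals A 138.9, B 157.1, C 53.8 → max 157.1 km
Point 3: residuals A 86.6, B 177.2, C 55.1 → max 177.2 km
Only Point 1 has all residuals ≈ 0.

Point 1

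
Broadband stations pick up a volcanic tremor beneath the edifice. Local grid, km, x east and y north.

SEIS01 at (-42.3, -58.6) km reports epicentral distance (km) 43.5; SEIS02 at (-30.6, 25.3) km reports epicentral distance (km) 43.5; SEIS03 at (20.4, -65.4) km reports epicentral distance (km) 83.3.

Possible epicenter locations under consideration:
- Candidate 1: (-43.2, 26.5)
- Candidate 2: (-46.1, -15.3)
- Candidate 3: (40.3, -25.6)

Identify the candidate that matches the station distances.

For each candidate, compare |candidate − station| to the reported distance:
Candidate 1: residuals SEIS01 41.6, SEIS02 30.8, SEIS03 28.5 → max 41.6 km
Candidate 2: residuals SEIS01 0.0, SEIS02 0.0, SEIS03 0.0 → max 0.0 km
Candidate 3: residuals SEIS01 45.4, SEIS02 43.8, SEIS03 38.8 → max 45.4 km
Only Candidate 2 has all residuals ≈ 0.

Candidate 2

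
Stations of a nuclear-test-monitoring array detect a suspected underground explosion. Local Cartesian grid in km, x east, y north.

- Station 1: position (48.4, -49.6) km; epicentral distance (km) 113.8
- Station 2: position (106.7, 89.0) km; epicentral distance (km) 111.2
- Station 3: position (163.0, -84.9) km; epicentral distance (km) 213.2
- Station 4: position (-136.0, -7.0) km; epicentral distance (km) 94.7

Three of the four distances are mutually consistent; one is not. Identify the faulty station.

Solve using three stations at a time. Using Station 1, Station 2, Station 3 (subtract circle equations pairwise → linear system) gives (x, y) ≈ (1.2, 53.9).
Distances from that point to each station vs reported:
  Station 1: calculated 113.8 vs reported 113.8 → residual 0.0 km
  Station 2: calculated 111.2 vs reported 111.2 → residual 0.0 km
  Station 3: calculated 213.2 vs reported 213.2 → residual 0.0 km
  Station 4: calculated 150.1 vs reported 94.7 → residual 55.4 km
Station 1, Station 2, Station 3 are mutually consistent (residuals ≈ 0); Station 4 is off by 55.4 km.

Station 4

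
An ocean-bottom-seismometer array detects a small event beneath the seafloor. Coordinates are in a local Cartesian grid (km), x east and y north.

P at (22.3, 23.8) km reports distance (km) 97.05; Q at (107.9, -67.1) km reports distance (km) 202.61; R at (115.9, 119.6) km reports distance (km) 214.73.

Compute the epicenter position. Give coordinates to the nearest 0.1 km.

Circle about each station: (x − 22.3)² + (y − 23.8)² = 97.05²; (x − 107.9)² + (y + 67.1)² = 202.61²; (x − 115.9)² + (y − 119.6)² = 214.73².
Subtracting the P equation from the Q and R equations removes the quadratic terms:
171.2 x − 181.8 y = -16551.02
187.2 x + 191.6 y = -10017.03
Solving the 2×2 system: x ≈ -74.7, y ≈ 20.7 km.

(-74.7, 20.7)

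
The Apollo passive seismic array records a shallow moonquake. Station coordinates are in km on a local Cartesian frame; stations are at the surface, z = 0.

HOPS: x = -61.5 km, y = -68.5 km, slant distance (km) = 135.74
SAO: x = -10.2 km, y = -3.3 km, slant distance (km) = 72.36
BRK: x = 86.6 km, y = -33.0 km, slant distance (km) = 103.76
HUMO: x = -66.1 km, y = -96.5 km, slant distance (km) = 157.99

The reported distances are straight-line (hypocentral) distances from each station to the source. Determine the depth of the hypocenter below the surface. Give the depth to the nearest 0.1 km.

Each station gives a sphere (x−x_i)² + (y−y_i)² + z² = d_i² (stations at z=0).
Subtracting the HOPS sphere from SAO and BRK: z² cancels, leaving linear equations in x and y:
102.6 x + 130.4 y = 4829.81
296.2 x + 71.0 y = 7773.27
Solving: x ≈ 21.401, y ≈ 20.200 km (keep extra digits for the depth step; rounded: 21.4, 20.2).
Then from the HOPS sphere: z² = 135.74² − (x + 61.5)² − (y + 68.5)² with x = 21.401, y = 20.200, so z ≈ 60.705 ≈ 60.7 km.

depth ≈ 60.7 km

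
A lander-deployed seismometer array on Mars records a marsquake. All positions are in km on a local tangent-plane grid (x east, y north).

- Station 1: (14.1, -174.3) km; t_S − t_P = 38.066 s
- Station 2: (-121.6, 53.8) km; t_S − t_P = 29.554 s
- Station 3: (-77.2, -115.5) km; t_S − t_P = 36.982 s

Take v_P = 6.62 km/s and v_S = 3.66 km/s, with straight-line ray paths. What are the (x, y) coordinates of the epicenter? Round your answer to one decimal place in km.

Distance from S−P lag: d = Δt · v_P v_S / (v_P − v_S) = Δt · (6.62·3.66)/(6.62−3.66) ≈ 8.1855·Δt.
So d_Station 1 = 311.59, d_Station 2 = 241.92, d_Station 3 = 302.72 km.
Circle about each station: (x − 14.1)² + (y + 174.3)² = 311.59²; (x + 121.6)² + (y − 53.8)² = 241.92²; (x + 77.2)² + (y + 115.5)² = 302.72².
Subtracting the Station 1 equation from the Station 2 and Station 3 equations removes the quadratic terms:
-271.4 x + 456.2 y = 25664.74
-182.6 x + 117.6 y = -5830.28
Solving the 2×2 system: x ≈ 110.5, y ≈ 122.0 km.
Check against Station 1 (with the unrounded x, y): √((x − 14.1)²+(y + 174.3)²) = 311.58 ≈ 311.59 km. ✓

110.5 km east, 122.0 km north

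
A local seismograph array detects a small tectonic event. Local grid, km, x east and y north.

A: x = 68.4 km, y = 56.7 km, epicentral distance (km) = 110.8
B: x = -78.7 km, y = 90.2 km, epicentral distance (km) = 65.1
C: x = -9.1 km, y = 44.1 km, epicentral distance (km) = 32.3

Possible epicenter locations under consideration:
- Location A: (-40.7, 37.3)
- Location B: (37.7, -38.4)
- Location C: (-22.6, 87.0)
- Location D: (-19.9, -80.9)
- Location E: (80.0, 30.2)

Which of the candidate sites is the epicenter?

Location A

For each candidate, compare |candidate − station| to the reported distance:
Location A: residuals A 0.0, B 0.0, C 0.0 → max 0.0 km
Location B: residuals A 10.9, B 108.4, C 62.5 → max 108.4 km
Location C: residuals A 14.9, B 8.9, C 12.7 → max 14.9 km
Location D: residuals A 52.7, B 115.8, C 93.2 → max 115.8 km
Location E: residuals A 81.9, B 104.6, C 57.9 → max 104.6 km
Only Location A has all residuals ≈ 0.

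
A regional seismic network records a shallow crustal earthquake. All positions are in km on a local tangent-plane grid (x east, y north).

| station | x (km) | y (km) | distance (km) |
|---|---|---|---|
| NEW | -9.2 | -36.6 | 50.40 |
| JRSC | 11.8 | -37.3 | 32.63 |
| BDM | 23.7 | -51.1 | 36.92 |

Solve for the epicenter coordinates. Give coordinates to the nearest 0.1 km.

Circle about each station: (x + 9.2)² + (y + 36.6)² = 50.40²; (x − 11.8)² + (y + 37.3)² = 32.63²; (x − 23.7)² + (y + 51.1)² = 36.92².
Subtracting the NEW equation from the JRSC and BDM equations removes the quadratic terms:
42.0 x − 1.4 y = 1581.77
65.8 x − 29.0 y = 2925.77
Solving the 2×2 system: x ≈ 37.1, y ≈ -16.7 km.

x ≈ 37.1 km, y ≈ -16.7 km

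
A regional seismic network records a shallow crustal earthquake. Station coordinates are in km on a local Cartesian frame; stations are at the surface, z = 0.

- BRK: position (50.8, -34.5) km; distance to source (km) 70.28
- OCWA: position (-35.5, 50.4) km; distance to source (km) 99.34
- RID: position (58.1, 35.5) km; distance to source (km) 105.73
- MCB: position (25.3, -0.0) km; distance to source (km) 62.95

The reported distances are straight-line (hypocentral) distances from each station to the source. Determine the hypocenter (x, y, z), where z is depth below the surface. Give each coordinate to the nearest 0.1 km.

Each station gives a sphere (x−x_i)² + (y−y_i)² + z² = d_i² (stations at z=0).
Subtracting the BRK sphere from OCWA and RID: z² cancels, leaving linear equations in x and y:
-172.6 x + 169.8 y = -4899.64
14.6 x + 140.0 y = -5374.58
Solving: x ≈ -8.507, y ≈ -37.503 km (keep extra digits for the depth step; rounded: -8.5, -37.5).
Then from the BRK sphere: z² = 70.28² − (x − 50.8)² − (y + 34.5)² with x = -8.507, y = -37.503, so z ≈ 37.589 ≈ 37.6 km.
Check against MCB (with the unrounded solution): distance 62.95 ≈ 62.95 km. ✓

(-8.5, -37.5, 37.6)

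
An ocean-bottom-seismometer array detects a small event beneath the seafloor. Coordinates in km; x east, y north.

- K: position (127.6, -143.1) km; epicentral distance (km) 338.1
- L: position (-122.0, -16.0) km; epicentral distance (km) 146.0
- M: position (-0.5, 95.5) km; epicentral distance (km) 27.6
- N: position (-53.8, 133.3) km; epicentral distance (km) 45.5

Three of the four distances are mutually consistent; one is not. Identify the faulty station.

Solve using three stations at a time. Using L, M, N (subtract circle equations pairwise → linear system) gives (x, y) ≈ (-28.1, 95.8).
Distances from that point to each station vs reported:
  K: calculated 285.1 vs reported 338.1 → residual 53.0 km
  L: calculated 146.0 vs reported 146.0 → residual 0.0 km
  M: calculated 27.6 vs reported 27.6 → residual 0.0 km
  N: calculated 45.5 vs reported 45.5 → residual 0.0 km
L, M, N are mutually consistent (residuals ≈ 0); K is off by 53.0 km.

K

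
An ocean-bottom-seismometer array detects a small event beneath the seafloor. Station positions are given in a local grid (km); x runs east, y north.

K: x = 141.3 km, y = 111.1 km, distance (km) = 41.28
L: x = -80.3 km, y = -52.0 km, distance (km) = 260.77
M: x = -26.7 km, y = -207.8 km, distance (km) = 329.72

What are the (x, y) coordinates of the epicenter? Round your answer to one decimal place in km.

Circle about each station: (x − 141.3)² + (y − 111.1)² = 41.28²; (x + 80.3)² + (y + 52.0)² = 260.77²; (x + 26.7)² + (y + 207.8)² = 329.72².
Subtracting the K equation from the L and M equations removes the quadratic terms:
-443.2 x − 326.2 y = -89453.76
-336.0 x − 637.8 y = -95426.41
Solving the 2×2 system: x ≈ 149.8, y ≈ 70.7 km.

149.8 km east, 70.7 km north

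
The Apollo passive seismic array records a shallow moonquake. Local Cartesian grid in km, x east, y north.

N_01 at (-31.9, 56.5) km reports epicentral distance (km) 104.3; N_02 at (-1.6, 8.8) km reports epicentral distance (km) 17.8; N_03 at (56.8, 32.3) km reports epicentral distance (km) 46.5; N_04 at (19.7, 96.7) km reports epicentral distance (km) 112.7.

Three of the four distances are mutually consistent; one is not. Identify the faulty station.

Solve using three stations at a time. Using N_01, N_03, N_04 (subtract circle equations pairwise → linear system) gives (x, y) ≈ (46.0, -12.9).
Distances from that point to each station vs reported:
  N_01: calculated 104.3 vs reported 104.3 → residual 0.0 km
  N_02: calculated 52.3 vs reported 17.8 → residual 34.5 km
  N_03: calculated 46.5 vs reported 46.5 → residual 0.0 km
  N_04: calculated 112.7 vs reported 112.7 → residual 0.0 km
N_01, N_03, N_04 are mutually consistent (residuals ≈ 0); N_02 is off by 34.5 km.

N_02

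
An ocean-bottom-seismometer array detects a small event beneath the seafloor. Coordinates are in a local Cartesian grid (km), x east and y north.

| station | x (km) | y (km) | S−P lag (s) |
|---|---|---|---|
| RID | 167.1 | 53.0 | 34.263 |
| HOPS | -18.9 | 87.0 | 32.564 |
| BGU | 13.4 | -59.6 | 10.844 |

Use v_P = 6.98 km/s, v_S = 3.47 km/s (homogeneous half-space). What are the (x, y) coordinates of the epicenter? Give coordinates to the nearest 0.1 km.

(22.3, -133.9)

Distance from S−P lag: d = Δt · v_P v_S / (v_P − v_S) = Δt · (6.98·3.47)/(6.98−3.47) ≈ 6.9005·Δt.
So d_RID = 236.43, d_HOPS = 224.71, d_BGU = 74.83 km.
Circle about each station: (x − 167.1)² + (y − 53.0)² = 236.43²; (x + 18.9)² + (y − 87.0)² = 224.71²; (x − 13.4)² + (y + 59.6)² = 74.83².
Subtracting the RID equation from the HOPS and BGU equations removes the quadratic terms:
-372.0 x + 68.0 y = -17400.64
-307.4 x − 225.2 y = 23299.93
Solving the 2×2 system: x ≈ 22.3, y ≈ -133.9 km.
Check against RID (with the unrounded x, y): √((x − 167.1)²+(y − 53.0)²) = 236.43 ≈ 236.43 km. ✓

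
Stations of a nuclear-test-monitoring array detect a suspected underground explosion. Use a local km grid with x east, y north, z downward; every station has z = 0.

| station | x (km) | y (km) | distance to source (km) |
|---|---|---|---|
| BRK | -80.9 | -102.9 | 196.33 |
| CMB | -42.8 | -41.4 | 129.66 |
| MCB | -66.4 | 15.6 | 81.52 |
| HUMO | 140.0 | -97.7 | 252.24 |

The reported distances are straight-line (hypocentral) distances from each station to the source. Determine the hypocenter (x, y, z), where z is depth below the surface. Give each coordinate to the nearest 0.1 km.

Each station gives a sphere (x−x_i)² + (y−y_i)² + z² = d_i² (stations at z=0).
Subtracting the BRK sphere from CMB and MCB: z² cancels, leaving linear equations in x and y:
76.2 x + 123.0 y = 8146.33
29.0 x + 237.0 y = 19419.06
Solving: x ≈ -31.593, y ≈ 85.803 km (keep extra digits for the depth step; rounded: -31.6, 85.8).
Then from the BRK sphere: z² = 196.33² − (x + 80.9)² − (y + 102.9)² with x = -31.593, y = 85.803, so z ≈ 22.483 ≈ 22.5 km.

x ≈ -31.6 km, y ≈ 85.8 km, depth ≈ 22.5 km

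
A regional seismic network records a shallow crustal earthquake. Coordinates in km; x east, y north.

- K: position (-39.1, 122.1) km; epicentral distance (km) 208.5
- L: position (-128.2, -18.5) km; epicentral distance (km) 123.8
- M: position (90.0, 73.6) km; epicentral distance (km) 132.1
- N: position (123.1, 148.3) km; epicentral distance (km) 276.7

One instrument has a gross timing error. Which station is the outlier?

Solve using three stations at a time. Using K, L, N (subtract circle equations pairwise → linear system) gives (x, y) ≈ (-24.3, -85.9).
Distances from that point to each station vs reported:
  K: calculated 208.5 vs reported 208.5 → residual 0.0 km
  L: calculated 123.9 vs reported 123.8 → residual 0.1 km
  M: calculated 196.2 vs reported 132.1 → residual 64.1 km
  N: calculated 276.7 vs reported 276.7 → residual 0.0 km
K, L, N are mutually consistent (residuals ≈ 0); M is off by 64.1 km.

M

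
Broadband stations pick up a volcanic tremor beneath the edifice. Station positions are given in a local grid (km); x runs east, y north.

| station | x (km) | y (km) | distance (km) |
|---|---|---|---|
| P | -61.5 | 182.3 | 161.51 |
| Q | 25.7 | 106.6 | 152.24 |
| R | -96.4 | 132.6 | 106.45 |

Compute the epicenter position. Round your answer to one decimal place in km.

Circle about each station: (x + 61.5)² + (y − 182.3)² = 161.51²; (x − 25.7)² + (y − 106.6)² = 152.24²; (x + 96.4)² + (y − 132.6)² = 106.45².
Subtracting the P equation from the Q and R equations removes the quadratic terms:
174.4 x − 151.4 y = -22083.03
-69.8 x − 99.4 y = 4614.06
Solving the 2×2 system: x ≈ -103.7, y ≈ 26.4 km.
Check against P (with the unrounded x, y): √((x + 61.5)²+(y − 182.3)²) = 161.51 ≈ 161.51 km. ✓

(-103.7, 26.4)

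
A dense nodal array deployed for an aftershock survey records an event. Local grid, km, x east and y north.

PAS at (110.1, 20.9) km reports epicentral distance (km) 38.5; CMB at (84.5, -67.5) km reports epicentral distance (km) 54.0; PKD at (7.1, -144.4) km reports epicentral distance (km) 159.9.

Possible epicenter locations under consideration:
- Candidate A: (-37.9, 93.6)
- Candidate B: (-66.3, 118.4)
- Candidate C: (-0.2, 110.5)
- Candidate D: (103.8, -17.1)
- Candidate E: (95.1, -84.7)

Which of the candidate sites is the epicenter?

For each candidate, compare |candidate − station| to the reported distance:
Candidate A: residuals PAS 126.4, CMB 148.3, PKD 82.3 → max 148.3 km
Candidate B: residuals PAS 163.1, CMB 185.4, PKD 113.0 → max 185.4 km
Candidate C: residuals PAS 103.6, CMB 143.1, PKD 95.1 → max 143.1 km
Candidate D: residuals PAS 0.0, CMB 0.0, PKD 0.0 → max 0.0 km
Candidate E: residuals PAS 68.2, CMB 33.8, PKD 53.6 → max 68.2 km
Only Candidate D has all residuals ≈ 0.

Candidate D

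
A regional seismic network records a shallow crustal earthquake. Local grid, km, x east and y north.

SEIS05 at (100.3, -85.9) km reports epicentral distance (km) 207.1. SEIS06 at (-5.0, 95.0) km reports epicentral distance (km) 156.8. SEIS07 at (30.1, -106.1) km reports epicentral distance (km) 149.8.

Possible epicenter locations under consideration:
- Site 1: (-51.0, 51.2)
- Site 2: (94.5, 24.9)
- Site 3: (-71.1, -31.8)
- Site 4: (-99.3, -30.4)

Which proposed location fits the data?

For each candidate, compare |candidate − station| to the reported distance:
Site 1: residuals SEIS05 2.9, SEIS06 93.3, SEIS07 27.2 → max 93.3 km
Site 2: residuals SEIS05 96.1, SEIS06 35.1, SEIS07 3.8 → max 96.1 km
Site 3: residuals SEIS05 27.4, SEIS06 13.8, SEIS07 24.3 → max 27.4 km
Site 4: residuals SEIS05 0.1, SEIS06 0.1, SEIS07 0.1 → max 0.1 km
Only Site 4 has all residuals ≈ 0.

Site 4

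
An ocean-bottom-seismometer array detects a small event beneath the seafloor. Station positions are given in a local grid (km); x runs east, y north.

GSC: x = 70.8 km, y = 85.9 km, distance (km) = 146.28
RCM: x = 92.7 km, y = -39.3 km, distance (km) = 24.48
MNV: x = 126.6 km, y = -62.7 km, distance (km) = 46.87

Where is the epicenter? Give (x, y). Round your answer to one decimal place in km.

Circle about each station: (x − 70.8)² + (y − 85.9)² = 146.28²; (x − 92.7)² + (y + 39.3)² = 24.48²; (x − 126.6)² + (y + 62.7)² = 46.87².
Subtracting the GSC equation from the RCM and MNV equations removes the quadratic terms:
43.8 x − 250.4 y = 18544.90
111.6 x − 297.2 y = 26768.44
Solving the 2×2 system: x ≈ 79.8, y ≈ -60.1 km.

x ≈ 79.8 km, y ≈ -60.1 km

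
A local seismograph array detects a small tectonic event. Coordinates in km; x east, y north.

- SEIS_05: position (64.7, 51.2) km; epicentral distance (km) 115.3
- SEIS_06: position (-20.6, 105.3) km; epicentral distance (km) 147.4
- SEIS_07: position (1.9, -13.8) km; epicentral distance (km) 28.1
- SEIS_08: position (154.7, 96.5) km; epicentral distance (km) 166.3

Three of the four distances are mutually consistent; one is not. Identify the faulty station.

Solve using three stations at a time. Using SEIS_05, SEIS_06, SEIS_07 (subtract circle equations pairwise → linear system) gives (x, y) ≈ (-4.3, -41.2).
Distances from that point to each station vs reported:
  SEIS_05: calculated 115.3 vs reported 115.3 → residual 0.0 km
  SEIS_06: calculated 147.4 vs reported 147.4 → residual 0.0 km
  SEIS_07: calculated 28.1 vs reported 28.1 → residual 0.0 km
  SEIS_08: calculated 210.3 vs reported 166.3 → residual 44.0 km
SEIS_05, SEIS_06, SEIS_07 are mutually consistent (residuals ≈ 0); SEIS_08 is off by 44.0 km.

SEIS_08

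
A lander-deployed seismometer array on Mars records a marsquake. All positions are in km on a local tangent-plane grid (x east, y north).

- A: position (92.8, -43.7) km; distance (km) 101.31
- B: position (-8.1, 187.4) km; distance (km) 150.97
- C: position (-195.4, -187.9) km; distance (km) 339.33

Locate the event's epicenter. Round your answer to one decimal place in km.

Circle about each station: (x − 92.8)² + (y + 43.7)² = 101.31²; (x + 8.1)² + (y − 187.4)² = 150.97²; (x + 195.4)² + (y + 187.9)² = 339.33².
Subtracting the A equation from the B and C equations removes the quadratic terms:
-201.8 x + 462.2 y = 12134.62
-576.4 x − 288.4 y = -41915.09
Solving the 2×2 system: x ≈ 48.9, y ≈ 47.6 km.

x ≈ 48.9 km, y ≈ 47.6 km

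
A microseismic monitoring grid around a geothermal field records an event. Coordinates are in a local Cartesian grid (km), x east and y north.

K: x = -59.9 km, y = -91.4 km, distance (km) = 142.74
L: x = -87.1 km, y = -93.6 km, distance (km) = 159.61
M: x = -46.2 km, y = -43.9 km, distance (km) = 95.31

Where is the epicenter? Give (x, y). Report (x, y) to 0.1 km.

Circle about each station: (x + 59.9)² + (y + 91.4)² = 142.74²; (x + 87.1)² + (y + 93.6)² = 159.61²; (x + 46.2)² + (y + 43.9)² = 95.31².
Subtracting pairs of circle equations eliminates x²+y² and gives linear equations (the radical axes):
-54.4 x − 4.4 y = -695.24
27.4 x + 95.0 y = 3410.39
Solving the 2×2 system: x ≈ 10.1, y ≈ 33.0 km.
Check against K (with the unrounded x, y): √((x + 59.9)²+(y + 91.4)²) = 142.73 ≈ 142.74 km. ✓

(10.1, 33.0)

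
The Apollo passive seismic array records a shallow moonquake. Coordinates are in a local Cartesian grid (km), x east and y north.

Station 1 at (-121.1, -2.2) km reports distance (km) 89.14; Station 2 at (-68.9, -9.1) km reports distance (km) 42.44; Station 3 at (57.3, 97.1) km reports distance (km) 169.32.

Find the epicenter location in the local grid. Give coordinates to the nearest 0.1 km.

-40.8 km east, -40.9 km north

Circle about each station: (x + 121.1)² + (y + 2.2)² = 89.14²; (x + 68.9)² + (y + 9.1)² = 42.44²; (x − 57.3)² + (y − 97.1)² = 169.32².
Subtracting pairs of circle equations eliminates x²+y² and gives linear equations (the radical axes):
104.4 x − 13.8 y = -3695.24
356.8 x + 198.6 y = -22681.67
Solving the 2×2 system: x ≈ -40.8, y ≈ -40.9 km.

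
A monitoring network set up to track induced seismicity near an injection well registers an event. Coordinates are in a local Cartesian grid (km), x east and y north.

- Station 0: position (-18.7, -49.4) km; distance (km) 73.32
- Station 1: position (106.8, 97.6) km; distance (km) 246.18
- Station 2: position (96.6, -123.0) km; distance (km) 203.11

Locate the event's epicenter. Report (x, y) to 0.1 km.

(-92.0, -47.6)

Circle about each station: (x + 18.7)² + (y + 49.4)² = 73.32²; (x − 106.8)² + (y − 97.6)² = 246.18²; (x − 96.6)² + (y + 123.0)² = 203.11².
Subtracting the Station 0 equation from the Station 1 and Station 2 equations removes the quadratic terms:
251.0 x + 294.0 y = -37086.82
230.6 x − 147.2 y = -14207.34
Solving the 2×2 system: x ≈ -92.0, y ≈ -47.6 km.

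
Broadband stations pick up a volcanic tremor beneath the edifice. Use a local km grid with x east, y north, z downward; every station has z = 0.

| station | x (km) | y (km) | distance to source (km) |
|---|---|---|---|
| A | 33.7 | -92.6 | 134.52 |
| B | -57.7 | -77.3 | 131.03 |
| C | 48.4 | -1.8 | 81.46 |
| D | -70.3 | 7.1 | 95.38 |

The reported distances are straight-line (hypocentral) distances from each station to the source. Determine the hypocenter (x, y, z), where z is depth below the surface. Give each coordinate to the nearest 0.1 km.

x ≈ 0.9 km, y ≈ 22.4 km, depth ≈ 61.6 km

Each station gives a sphere (x−x_i)² + (y−y_i)² + z² = d_i² (stations at z=0).
Subtracting the A sphere from B and C: z² cancels, leaving linear equations in x and y:
-182.8 x + 30.6 y = 520.90
29.4 x + 181.6 y = 4095.25
Solving: x ≈ 0.901, y ≈ 22.405 km (keep extra digits for the depth step; rounded: 0.9, 22.4).
Then from the A sphere: z² = 134.52² − (x − 33.7)² − (y + 92.6)² with x = 0.901, y = 22.405, so z ≈ 61.593 ≈ 61.6 km.
Check against D (with the unrounded solution): distance 95.38 ≈ 95.38 km. ✓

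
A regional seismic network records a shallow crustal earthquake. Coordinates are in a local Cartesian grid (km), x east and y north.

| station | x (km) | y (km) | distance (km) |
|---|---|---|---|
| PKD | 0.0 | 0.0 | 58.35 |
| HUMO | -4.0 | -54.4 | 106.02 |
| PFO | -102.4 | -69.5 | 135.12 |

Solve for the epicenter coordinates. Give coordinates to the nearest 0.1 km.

Circle about each station: x² + y² = 58.35²; (x + 4.0)² + (y + 54.4)² = 106.02²; (x + 102.4)² + (y + 69.5)² = 135.12².
Subtracting the PKD equation from the HUMO and PFO equations removes the quadratic terms:
-8.0 x − 108.8 y = -4860.16
-204.8 x − 139.0 y = 463.32
Solving the 2×2 system: x ≈ -34.3, y ≈ 47.2 km.

-34.3 km east, 47.2 km north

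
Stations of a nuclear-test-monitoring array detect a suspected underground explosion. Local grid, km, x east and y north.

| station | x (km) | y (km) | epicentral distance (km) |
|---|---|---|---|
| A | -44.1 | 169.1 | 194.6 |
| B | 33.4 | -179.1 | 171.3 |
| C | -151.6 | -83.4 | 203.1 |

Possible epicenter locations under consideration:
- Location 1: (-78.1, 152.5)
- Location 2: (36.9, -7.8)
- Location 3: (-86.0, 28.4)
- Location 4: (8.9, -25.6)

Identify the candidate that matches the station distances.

Location 2

For each candidate, compare |candidate − station| to the reported distance:
Location 1: residuals A 156.8, B 178.5, C 44.0 → max 178.5 km
Location 2: residuals A 0.0, B 0.0, C 0.0 → max 0.0 km
Location 3: residuals A 47.8, B 68.1, C 73.5 → max 73.5 km
Location 4: residuals A 7.2, B 15.9, C 32.5 → max 32.5 km
Only Location 2 has all residuals ≈ 0.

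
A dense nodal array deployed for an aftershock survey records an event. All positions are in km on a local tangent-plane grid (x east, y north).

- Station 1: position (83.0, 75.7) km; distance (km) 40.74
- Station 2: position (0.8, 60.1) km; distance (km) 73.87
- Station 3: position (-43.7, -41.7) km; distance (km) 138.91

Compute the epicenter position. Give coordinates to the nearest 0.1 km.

(70.9, 36.8)

Circle about each station: (x − 83.0)² + (y − 75.7)² = 40.74²; (x − 0.8)² + (y − 60.1)² = 73.87²; (x + 43.7)² + (y + 41.7)² = 138.91².
Subtracting the Station 1 equation from the Station 2 and Station 3 equations removes the quadratic terms:
-164.4 x − 31.2 y = -12803.87
-253.4 x − 234.8 y = -26607.15
Solving the 2×2 system: x ≈ 70.9, y ≈ 36.8 km.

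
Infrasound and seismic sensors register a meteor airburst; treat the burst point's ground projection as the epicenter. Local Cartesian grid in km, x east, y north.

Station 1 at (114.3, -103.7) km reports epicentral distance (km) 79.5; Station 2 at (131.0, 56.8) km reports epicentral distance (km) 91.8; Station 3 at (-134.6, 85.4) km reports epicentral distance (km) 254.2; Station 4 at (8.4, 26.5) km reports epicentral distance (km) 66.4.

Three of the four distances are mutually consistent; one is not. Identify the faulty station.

Station 4

Solve using three stations at a time. Using Station 1, Station 2, Station 3 (subtract circle equations pairwise → linear system) gives (x, y) ≈ (93.4, -27.0).
Distances from that point to each station vs reported:
  Station 1: calculated 79.5 vs reported 79.5 → residual 0.0 km
  Station 2: calculated 91.8 vs reported 91.8 → residual 0.0 km
  Station 3: calculated 254.2 vs reported 254.2 → residual 0.0 km
  Station 4: calculated 100.4 vs reported 66.4 → residual 34.0 km
Station 1, Station 2, Station 3 are mutually consistent (residuals ≈ 0); Station 4 is off by 34.0 km.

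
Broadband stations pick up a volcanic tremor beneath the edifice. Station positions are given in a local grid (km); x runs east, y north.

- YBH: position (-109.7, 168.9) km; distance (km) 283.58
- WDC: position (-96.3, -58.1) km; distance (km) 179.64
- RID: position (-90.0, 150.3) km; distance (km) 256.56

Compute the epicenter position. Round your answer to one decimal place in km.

82.4 km east, -39.7 km north

Circle about each station: (x + 109.7)² + (y − 168.9)² = 283.58²; (x + 96.3)² + (y + 58.1)² = 179.64²; (x + 90.0)² + (y − 150.3)² = 256.56².
Subtracting the YBH equation from the WDC and RID equations removes the quadratic terms:
26.8 x − 454.0 y = 20235.09
39.4 x − 37.2 y = 4723.37
Solving the 2×2 system: x ≈ 82.4, y ≈ -39.7 km.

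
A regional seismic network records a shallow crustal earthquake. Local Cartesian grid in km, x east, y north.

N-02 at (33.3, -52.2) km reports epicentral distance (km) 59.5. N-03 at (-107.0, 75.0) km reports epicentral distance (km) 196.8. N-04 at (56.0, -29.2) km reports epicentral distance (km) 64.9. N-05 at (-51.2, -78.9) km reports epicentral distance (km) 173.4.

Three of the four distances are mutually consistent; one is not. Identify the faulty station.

N-02

Solve using three stations at a time. Using N-03, N-04, N-05 (subtract circle equations pairwise → linear system) gives (x, y) ≈ (84.4, 29.2).
Distances from that point to each station vs reported:
  N-02: calculated 96.1 vs reported 59.5 → residual 36.6 km
  N-03: calculated 196.8 vs reported 196.8 → residual 0.0 km
  N-04: calculated 64.9 vs reported 64.9 → residual 0.0 km
  N-05: calculated 173.4 vs reported 173.4 → residual 0.0 km
N-03, N-04, N-05 are mutually consistent (residuals ≈ 0); N-02 is off by 36.6 km.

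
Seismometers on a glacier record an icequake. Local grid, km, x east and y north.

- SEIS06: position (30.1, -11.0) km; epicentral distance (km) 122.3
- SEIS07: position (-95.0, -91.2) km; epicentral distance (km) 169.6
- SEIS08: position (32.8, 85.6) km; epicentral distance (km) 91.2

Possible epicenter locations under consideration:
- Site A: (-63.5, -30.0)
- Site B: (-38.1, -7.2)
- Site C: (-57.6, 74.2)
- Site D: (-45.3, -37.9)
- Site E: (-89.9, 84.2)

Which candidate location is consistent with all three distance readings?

For each candidate, compare |candidate − station| to the reported distance:
Site A: residuals SEIS06 26.8, SEIS07 100.8, SEIS08 59.3 → max 100.8 km
Site B: residuals SEIS06 54.0, SEIS07 68.1, SEIS08 25.6 → max 68.1 km
Site C: residuals SEIS06 0.0, SEIS07 0.0, SEIS08 0.1 → max 0.1 km
Site D: residuals SEIS06 42.2, SEIS07 96.7, SEIS08 54.9 → max 96.7 km
Site E: residuals SEIS06 30.9, SEIS07 5.9, SEIS08 31.5 → max 31.5 km
Only Site C has all residuals ≈ 0.

Site C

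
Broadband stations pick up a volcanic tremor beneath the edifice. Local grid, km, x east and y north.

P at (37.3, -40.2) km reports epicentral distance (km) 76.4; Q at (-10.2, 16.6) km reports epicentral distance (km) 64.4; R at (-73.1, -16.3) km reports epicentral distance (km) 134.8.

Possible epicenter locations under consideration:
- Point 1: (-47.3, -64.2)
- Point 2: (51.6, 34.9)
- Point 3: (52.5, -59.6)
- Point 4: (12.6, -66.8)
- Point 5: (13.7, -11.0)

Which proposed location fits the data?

Point 2

For each candidate, compare |candidate − station| to the reported distance:
Point 1: residuals P 11.5, Q 24.5, R 80.4 → max 80.4 km
Point 2: residuals P 0.0, Q 0.1, R 0.0 → max 0.1 km
Point 3: residuals P 51.8, Q 34.3, R 1.9 → max 51.8 km
Point 4: residuals P 40.1, Q 22.1, R 35.3 → max 40.1 km
Point 5: residuals P 38.9, Q 27.9, R 47.8 → max 47.8 km
Only Point 2 has all residuals ≈ 0.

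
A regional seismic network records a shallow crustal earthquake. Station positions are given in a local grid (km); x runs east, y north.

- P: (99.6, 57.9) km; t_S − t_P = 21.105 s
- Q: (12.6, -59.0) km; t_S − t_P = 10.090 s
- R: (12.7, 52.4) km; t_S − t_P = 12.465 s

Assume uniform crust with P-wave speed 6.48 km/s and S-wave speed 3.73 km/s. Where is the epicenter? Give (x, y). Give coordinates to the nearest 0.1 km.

Distance from S−P lag: d = Δt · v_P v_S / (v_P − v_S) = Δt · (6.48·3.73)/(6.48−3.73) ≈ 8.7892·Δt.
So d_P = 185.50, d_Q = 88.68, d_R = 109.56 km.
Circle about each station: (x − 99.6)² + (y − 57.9)² = 185.50²; (x − 12.6)² + (y + 59.0)² = 88.68²; (x − 12.7)² + (y − 52.4)² = 109.56².
Subtracting the P equation from the Q and R equations removes the quadratic terms:
-174.0 x − 233.8 y = 16913.30
-173.8 x − 11.0 y = 12041.34
Solving the 2×2 system: x ≈ -67.9, y ≈ -21.8 km.
Check against P (with the unrounded x, y): √((x − 99.6)²+(y − 57.9)²) = 185.50 ≈ 185.50 km. ✓

x ≈ -67.9 km, y ≈ -21.8 km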